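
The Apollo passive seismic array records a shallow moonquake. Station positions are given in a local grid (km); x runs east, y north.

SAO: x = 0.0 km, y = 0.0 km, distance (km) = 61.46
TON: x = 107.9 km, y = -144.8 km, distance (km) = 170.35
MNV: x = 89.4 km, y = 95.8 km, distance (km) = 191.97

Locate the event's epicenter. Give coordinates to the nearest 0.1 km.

x ≈ -34.3 km, y ≈ -51.0 km

Circle about each station: x² + y² = 61.46²; (x − 107.9)² + (y + 144.8)² = 170.35²; (x − 89.4)² + (y − 95.8)² = 191.97².
Subtracting the SAO equation from the TON and MNV equations removes the quadratic terms:
215.8 x − 289.6 y = 7367.66
178.8 x + 191.6 y = -15905.15
Solving the 2×2 system: x ≈ -34.3, y ≈ -51.0 km.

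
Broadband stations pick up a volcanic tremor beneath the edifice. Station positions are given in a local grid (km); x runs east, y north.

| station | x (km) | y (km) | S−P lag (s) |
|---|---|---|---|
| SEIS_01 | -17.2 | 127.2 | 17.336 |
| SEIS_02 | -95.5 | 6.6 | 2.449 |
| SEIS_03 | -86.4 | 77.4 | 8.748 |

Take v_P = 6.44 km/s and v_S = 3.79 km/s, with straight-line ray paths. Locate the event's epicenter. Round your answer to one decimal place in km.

x ≈ -117.8 km, y ≈ 3.2 km

Distance from S−P lag: d = Δt · v_P v_S / (v_P − v_S) = Δt · (6.44·3.79)/(6.44−3.79) ≈ 9.2104·Δt.
So d_SEIS_01 = 159.67, d_SEIS_02 = 22.56, d_SEIS_03 = 80.57 km.
Circle about each station: (x + 17.2)² + (y − 127.2)² = 159.67²; (x + 95.5)² + (y − 6.6)² = 22.56²; (x + 86.4)² + (y − 77.4)² = 80.57².
Subtracting the SEIS_01 equation from the SEIS_02 and SEIS_03 equations removes the quadratic terms:
-156.6 x − 241.2 y = 17673.69
-138.4 x − 99.6 y = 15983.02
Solving the 2×2 system: x ≈ -117.8, y ≈ 3.2 km.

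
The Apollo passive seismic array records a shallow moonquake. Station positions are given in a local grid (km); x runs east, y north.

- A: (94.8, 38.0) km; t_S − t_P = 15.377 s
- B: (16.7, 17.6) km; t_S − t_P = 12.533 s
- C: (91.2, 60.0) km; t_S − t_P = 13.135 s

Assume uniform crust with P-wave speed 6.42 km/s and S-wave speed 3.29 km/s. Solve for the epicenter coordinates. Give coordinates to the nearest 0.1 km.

Distance from S−P lag: d = Δt · v_P v_S / (v_P − v_S) = Δt · (6.42·3.29)/(6.42−3.29) ≈ 6.7482·Δt.
So d_A = 103.77, d_B = 84.57, d_C = 88.64 km.
Circle about each station: (x − 94.8)² + (y − 38.0)² = 103.77²; (x − 16.7)² + (y − 17.6)² = 84.57²; (x − 91.2)² + (y − 60.0)² = 88.64².
Subtracting the A equation from the B and C equations removes the quadratic terms:
-156.2 x − 40.8 y = -6226.26
-7.2 x + 44.0 y = 4397.56
Solving the 2×2 system: x ≈ 13.2, y ≈ 102.1 km.

13.2 km east, 102.1 km north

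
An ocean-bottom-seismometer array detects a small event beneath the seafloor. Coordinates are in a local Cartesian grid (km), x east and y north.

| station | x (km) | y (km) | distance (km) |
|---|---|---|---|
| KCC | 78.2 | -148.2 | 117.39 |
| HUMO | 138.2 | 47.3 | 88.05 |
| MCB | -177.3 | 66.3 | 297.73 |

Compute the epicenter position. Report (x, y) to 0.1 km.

x ≈ 103.2 km, y ≈ -33.5 km

Circle about each station: (x − 78.2)² + (y + 148.2)² = 117.39²; (x − 138.2)² + (y − 47.3)² = 88.05²; (x + 177.3)² + (y − 66.3)² = 297.73².
Subtracting the KCC equation from the HUMO and MCB equations removes the quadratic terms:
120.0 x + 391.0 y = -714.34
-511.0 x + 429.0 y = -67110.24
Solving the 2×2 system: x ≈ 103.2, y ≈ -33.5 km.
Check against KCC (with the unrounded x, y): √((x − 78.2)²+(y + 148.2)²) = 117.39 ≈ 117.39 km. ✓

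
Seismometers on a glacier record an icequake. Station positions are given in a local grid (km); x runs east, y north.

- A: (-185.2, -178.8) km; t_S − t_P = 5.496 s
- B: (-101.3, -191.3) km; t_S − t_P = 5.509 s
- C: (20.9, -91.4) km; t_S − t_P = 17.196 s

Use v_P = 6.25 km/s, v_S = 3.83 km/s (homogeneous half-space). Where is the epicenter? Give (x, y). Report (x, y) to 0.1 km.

(-138.3, -151.3)

Distance from S−P lag: d = Δt · v_P v_S / (v_P − v_S) = Δt · (6.25·3.83)/(6.25−3.83) ≈ 9.8915·Δt.
So d_A = 54.36, d_B = 54.49, d_C = 170.09 km.
Circle about each station: (x + 185.2)² + (y + 178.8)² = 54.36²; (x + 101.3)² + (y + 191.3)² = 54.49²; (x − 20.9)² + (y + 91.4)² = 170.09².
Subtracting pairs of circle equations eliminates x²+y² and gives linear equations (the radical axes):
167.8 x − 25.0 y = -19425.25
412.2 x + 174.8 y = -83453.31
Solving the 2×2 system: x ≈ -138.3, y ≈ -151.3 km.
Check against A (with the unrounded x, y): √((x + 185.2)²+(y + 178.8)²) = 54.37 ≈ 54.36 km. ✓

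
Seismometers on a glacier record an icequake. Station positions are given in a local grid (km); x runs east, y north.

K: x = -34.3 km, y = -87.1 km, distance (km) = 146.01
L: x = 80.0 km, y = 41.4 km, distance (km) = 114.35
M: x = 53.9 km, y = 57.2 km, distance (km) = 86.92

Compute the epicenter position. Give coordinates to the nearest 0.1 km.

Circle about each station: (x + 34.3)² + (y + 87.1)² = 146.01²; (x − 80.0)² + (y − 41.4)² = 114.35²; (x − 53.9)² + (y − 57.2)² = 86.92².
Subtracting the K equation from the L and M equations removes the quadratic terms:
228.6 x + 257.0 y = 7594.06
176.4 x + 288.6 y = 11177.98
Solving the 2×2 system: x ≈ -33.0, y ≈ 58.9 km.
Check against K (with the unrounded x, y): √((x + 34.3)²+(y + 87.1)²) = 146.01 ≈ 146.01 km. ✓

-33.0 km east, 58.9 km north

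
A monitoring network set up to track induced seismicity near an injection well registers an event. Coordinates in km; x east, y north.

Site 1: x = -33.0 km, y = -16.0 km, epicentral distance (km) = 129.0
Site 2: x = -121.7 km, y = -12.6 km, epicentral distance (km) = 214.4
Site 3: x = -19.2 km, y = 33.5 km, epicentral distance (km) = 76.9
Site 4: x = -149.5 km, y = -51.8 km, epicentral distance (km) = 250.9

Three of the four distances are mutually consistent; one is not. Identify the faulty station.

Solve using three stations at a time. Using Site 1, Site 2, Site 4 (subtract circle equations pairwise → linear system) gives (x, y) ≈ (89.5, 24.8).
Distances from that point to each station vs reported:
  Site 1: calculated 129.1 vs reported 129.0 → residual 0.1 km
  Site 2: calculated 214.5 vs reported 214.4 → residual 0.1 km
  Site 3: calculated 109.0 vs reported 76.9 → residual 32.1 km
  Site 4: calculated 250.9 vs reported 250.9 → residual 0.0 km
Site 1, Site 2, Site 4 are mutually consistent (residuals ≈ 0); Site 3 is off by 32.1 km.

Site 3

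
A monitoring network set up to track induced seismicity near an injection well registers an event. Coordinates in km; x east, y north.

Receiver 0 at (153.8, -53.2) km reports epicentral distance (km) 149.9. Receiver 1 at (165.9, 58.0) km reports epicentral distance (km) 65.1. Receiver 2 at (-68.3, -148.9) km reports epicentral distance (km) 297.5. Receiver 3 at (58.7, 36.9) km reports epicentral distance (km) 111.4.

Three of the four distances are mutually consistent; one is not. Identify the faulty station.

Solve using three stations at a time. Using Receiver 0, Receiver 1, Receiver 2 (subtract circle equations pairwise → linear system) gives (x, y) ≈ (109.1, 89.9).
Distances from that point to each station vs reported:
  Receiver 0: calculated 149.9 vs reported 149.9 → residual 0.0 km
  Receiver 1: calculated 65.1 vs reported 65.1 → residual 0.0 km
  Receiver 2: calculated 297.5 vs reported 297.5 → residual 0.0 km
  Receiver 3: calculated 73.2 vs reported 111.4 → residual 38.2 km
Receiver 0, Receiver 1, Receiver 2 are mutually consistent (residuals ≈ 0); Receiver 3 is off by 38.2 km.

Receiver 3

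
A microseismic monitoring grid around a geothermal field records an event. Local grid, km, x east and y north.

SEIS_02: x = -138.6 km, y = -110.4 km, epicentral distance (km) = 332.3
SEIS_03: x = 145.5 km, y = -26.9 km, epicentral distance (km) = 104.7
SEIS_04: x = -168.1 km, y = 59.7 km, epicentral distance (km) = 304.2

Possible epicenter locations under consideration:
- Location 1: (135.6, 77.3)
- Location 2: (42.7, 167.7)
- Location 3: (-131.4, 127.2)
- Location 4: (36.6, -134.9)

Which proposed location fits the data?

For each candidate, compare |candidate − station| to the reported distance:
Location 1: residuals SEIS_02 0.0, SEIS_03 0.0, SEIS_04 0.0 → max 0.0 km
Location 2: residuals SEIS_02 0.3, SEIS_03 115.4, SEIS_04 67.3 → max 115.4 km
Location 3: residuals SEIS_02 94.6, SEIS_03 212.2, SEIS_04 227.4 → max 227.4 km
Location 4: residuals SEIS_02 155.4, SEIS_03 48.7, SEIS_04 21.8 → max 155.4 km
Only Location 1 has all residuals ≈ 0.

Location 1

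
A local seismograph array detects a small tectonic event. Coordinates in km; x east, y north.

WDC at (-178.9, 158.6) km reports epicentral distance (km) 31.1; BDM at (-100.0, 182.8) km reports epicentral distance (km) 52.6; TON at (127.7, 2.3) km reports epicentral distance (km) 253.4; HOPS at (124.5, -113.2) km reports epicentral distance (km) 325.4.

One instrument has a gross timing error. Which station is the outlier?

WDC

Solve using three stations at a time. Using BDM, TON, HOPS (subtract circle equations pairwise → linear system) gives (x, y) ≈ (-90.6, 131.0).
Distances from that point to each station vs reported:
  WDC: calculated 92.5 vs reported 31.1 → residual 61.4 km
  BDM: calculated 52.7 vs reported 52.6 → residual 0.1 km
  TON: calculated 253.4 vs reported 253.4 → residual 0.0 km
  HOPS: calculated 325.4 vs reported 325.4 → residual 0.0 km
BDM, TON, HOPS are mutually consistent (residuals ≈ 0); WDC is off by 61.4 km.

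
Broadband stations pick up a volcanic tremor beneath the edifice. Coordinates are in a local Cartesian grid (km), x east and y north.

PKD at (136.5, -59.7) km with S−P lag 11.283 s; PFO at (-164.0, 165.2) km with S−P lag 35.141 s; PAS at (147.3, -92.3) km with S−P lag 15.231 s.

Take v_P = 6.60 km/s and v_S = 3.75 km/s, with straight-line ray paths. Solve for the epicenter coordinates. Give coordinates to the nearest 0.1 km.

(112.1, 35.2)

Distance from S−P lag: d = Δt · v_P v_S / (v_P − v_S) = Δt · (6.60·3.75)/(6.60−3.75) ≈ 8.6842·Δt.
So d_PKD = 97.98, d_PFO = 305.17, d_PAS = 132.27 km.
Circle about each station: (x − 136.5)² + (y + 59.7)² = 97.98²; (x + 164.0)² + (y − 165.2)² = 305.17²; (x − 147.3)² + (y + 92.3)² = 132.27².
Subtracting pairs of circle equations eliminates x²+y² and gives linear equations (the radical axes):
-601.0 x + 449.8 y = -51537.95
21.6 x − 65.2 y = 124.97
Solving the 2×2 system: x ≈ 112.1, y ≈ 35.2 km.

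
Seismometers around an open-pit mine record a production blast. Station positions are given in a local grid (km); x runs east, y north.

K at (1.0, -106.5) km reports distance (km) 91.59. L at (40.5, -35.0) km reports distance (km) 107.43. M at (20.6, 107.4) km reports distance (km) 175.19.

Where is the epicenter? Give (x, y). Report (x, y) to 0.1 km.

-66.5 km east, -44.6 km north

Circle about each station: (x − 1.0)² + (y + 106.5)² = 91.59²; (x − 40.5)² + (y + 35.0)² = 107.43²; (x − 20.6)² + (y − 107.4)² = 175.19².
Subtracting the K equation from the L and M equations removes the quadratic terms:
79.0 x + 143.0 y = -11630.48
39.2 x + 427.8 y = -21686.94
Solving the 2×2 system: x ≈ -66.5, y ≈ -44.6 km.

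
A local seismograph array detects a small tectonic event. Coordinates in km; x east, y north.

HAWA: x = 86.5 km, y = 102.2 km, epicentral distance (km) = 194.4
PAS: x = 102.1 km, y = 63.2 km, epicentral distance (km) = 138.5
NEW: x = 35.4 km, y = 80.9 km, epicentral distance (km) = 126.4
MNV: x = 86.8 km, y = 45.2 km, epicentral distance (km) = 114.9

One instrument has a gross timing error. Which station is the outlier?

Solve using three stations at a time. Using PAS, NEW, MNV (subtract circle equations pairwise → linear system) gives (x, y) ≈ (14.0, -43.6).
Distances from that point to each station vs reported:
  HAWA: calculated 162.8 vs reported 194.4 → residual 31.6 km
  PAS: calculated 138.4 vs reported 138.5 → residual 0.1 km
  NEW: calculated 126.3 vs reported 126.4 → residual 0.1 km
  MNV: calculated 114.8 vs reported 114.9 → residual 0.1 km
PAS, NEW, MNV are mutually consistent (residuals ≈ 0); HAWA is off by 31.6 km.

HAWA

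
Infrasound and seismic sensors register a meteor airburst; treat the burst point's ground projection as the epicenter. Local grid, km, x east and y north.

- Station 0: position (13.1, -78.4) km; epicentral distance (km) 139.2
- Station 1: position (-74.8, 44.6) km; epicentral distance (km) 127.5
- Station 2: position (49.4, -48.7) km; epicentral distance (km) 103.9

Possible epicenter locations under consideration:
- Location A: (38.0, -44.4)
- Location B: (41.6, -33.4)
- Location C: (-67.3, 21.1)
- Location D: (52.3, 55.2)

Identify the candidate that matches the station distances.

For each candidate, compare |candidate − station| to the reported distance:
Location A: residuals Station 0 97.1, Station 1 16.2, Station 2 91.7 → max 97.1 km
Location B: residuals Station 0 85.9, Station 1 12.6, Station 2 86.7 → max 86.7 km
Location C: residuals Station 0 11.3, Station 1 102.8, Station 2 32.1 → max 102.8 km
Location D: residuals Station 0 0.0, Station 1 0.0, Station 2 0.0 → max 0.0 km
Only Location D has all residuals ≈ 0.

Location D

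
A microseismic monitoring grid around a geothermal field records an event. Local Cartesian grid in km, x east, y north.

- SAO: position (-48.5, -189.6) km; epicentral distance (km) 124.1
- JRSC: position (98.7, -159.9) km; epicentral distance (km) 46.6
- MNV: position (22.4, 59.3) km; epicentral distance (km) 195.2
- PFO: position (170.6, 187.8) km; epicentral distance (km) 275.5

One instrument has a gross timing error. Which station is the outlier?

PFO

Solve using three stations at a time. Using SAO, JRSC, MNV (subtract circle equations pairwise → linear system) gives (x, y) ≈ (61.4, -132.0).
Distances from that point to each station vs reported:
  SAO: calculated 124.1 vs reported 124.1 → residual 0.0 km
  JRSC: calculated 46.6 vs reported 46.6 → residual 0.0 km
  MNV: calculated 195.2 vs reported 195.2 → residual 0.0 km
  PFO: calculated 337.9 vs reported 275.5 → residual 62.4 km
SAO, JRSC, MNV are mutually consistent (residuals ≈ 0); PFO is off by 62.4 km.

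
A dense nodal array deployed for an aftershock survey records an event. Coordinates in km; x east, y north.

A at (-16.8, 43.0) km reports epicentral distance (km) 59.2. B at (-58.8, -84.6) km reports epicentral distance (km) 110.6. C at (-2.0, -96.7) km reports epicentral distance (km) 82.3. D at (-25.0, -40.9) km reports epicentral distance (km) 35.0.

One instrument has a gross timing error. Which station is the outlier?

Solve using three stations at a time. Using A, C, D (subtract circle equations pairwise → linear system) gives (x, y) ≈ (-2.1, -14.4).
Distances from that point to each station vs reported:
  A: calculated 59.2 vs reported 59.2 → residual 0.0 km
  B: calculated 90.3 vs reported 110.6 → residual 20.3 km
  C: calculated 82.3 vs reported 82.3 → residual 0.0 km
  D: calculated 35.1 vs reported 35.0 → residual 0.1 km
A, C, D are mutually consistent (residuals ≈ 0); B is off by 20.3 km.

B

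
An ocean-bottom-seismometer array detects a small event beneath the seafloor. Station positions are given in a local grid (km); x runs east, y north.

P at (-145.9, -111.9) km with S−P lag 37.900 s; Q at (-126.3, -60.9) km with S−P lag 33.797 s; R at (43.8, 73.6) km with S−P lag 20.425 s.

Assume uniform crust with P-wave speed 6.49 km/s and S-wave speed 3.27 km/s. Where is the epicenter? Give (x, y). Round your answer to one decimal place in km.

Distance from S−P lag: d = Δt · v_P v_S / (v_P − v_S) = Δt · (6.49·3.27)/(6.49−3.27) ≈ 6.5908·Δt.
So d_P = 249.79, d_Q = 222.75, d_R = 134.62 km.
Circle about each station: (x + 145.9)² + (y + 111.9)² = 249.79²; (x + 126.3)² + (y + 60.9)² = 222.75²; (x − 43.8)² + (y − 73.6)² = 134.62².
Subtracting the P equation from the Q and R equations removes the quadratic terms:
39.2 x + 102.0 y = -1370.44
379.4 x + 371.0 y = 17799.48
Solving the 2×2 system: x ≈ 96.2, y ≈ -50.4 km.

96.2 km east, -50.4 km north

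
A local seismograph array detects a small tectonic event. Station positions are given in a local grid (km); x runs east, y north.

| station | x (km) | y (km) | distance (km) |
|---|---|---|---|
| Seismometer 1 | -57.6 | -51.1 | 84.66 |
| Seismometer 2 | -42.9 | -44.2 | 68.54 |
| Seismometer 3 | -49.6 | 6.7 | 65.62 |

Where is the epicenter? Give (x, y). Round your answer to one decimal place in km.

14.6 km east, -6.9 km north

Circle about each station: (x + 57.6)² + (y + 51.1)² = 84.66²; (x + 42.9)² + (y + 44.2)² = 68.54²; (x + 49.6)² + (y − 6.7)² = 65.62².
Subtracting the Seismometer 1 equation from the Seismometer 2 and Seismometer 3 equations removes the quadratic terms:
29.4 x + 13.8 y = 334.66
16.0 x + 115.6 y = -562.59
Solving the 2×2 system: x ≈ 14.6, y ≈ -6.9 km.
Check against Seismometer 1 (with the unrounded x, y): √((x + 57.6)²+(y + 51.1)²) = 84.67 ≈ 84.66 km. ✓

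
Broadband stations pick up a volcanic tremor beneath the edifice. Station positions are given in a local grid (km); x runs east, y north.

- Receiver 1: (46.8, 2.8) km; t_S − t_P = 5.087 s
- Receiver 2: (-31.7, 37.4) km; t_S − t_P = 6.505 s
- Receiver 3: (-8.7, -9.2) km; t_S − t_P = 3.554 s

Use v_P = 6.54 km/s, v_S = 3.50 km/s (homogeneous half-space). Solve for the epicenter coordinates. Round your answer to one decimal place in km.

(9.3, 10.6)

Distance from S−P lag: d = Δt · v_P v_S / (v_P − v_S) = Δt · (6.54·3.50)/(6.54−3.50) ≈ 7.5296·Δt.
So d_Receiver 1 = 38.30, d_Receiver 2 = 48.98, d_Receiver 3 = 26.76 km.
Circle about each station: (x − 46.8)² + (y − 2.8)² = 38.30²; (x + 31.7)² + (y − 37.4)² = 48.98²; (x + 8.7)² + (y + 9.2)² = 26.76².
Subtracting the Receiver 1 equation from the Receiver 2 and Receiver 3 equations removes the quadratic terms:
-157.0 x + 69.2 y = -726.58
-111.0 x − 24.0 y = -1286.96
Solving the 2×2 system: x ≈ 9.3, y ≈ 10.6 km.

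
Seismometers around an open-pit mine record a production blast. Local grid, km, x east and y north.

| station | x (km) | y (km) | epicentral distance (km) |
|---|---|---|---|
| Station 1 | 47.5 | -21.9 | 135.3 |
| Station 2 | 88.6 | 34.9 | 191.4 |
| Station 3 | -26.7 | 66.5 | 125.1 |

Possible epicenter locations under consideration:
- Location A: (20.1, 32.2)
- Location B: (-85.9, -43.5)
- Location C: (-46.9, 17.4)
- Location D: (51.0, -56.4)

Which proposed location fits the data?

Location B

For each candidate, compare |candidate − station| to the reported distance:
Location A: residuals Station 1 74.7, Station 2 122.8, Station 3 67.1 → max 122.8 km
Location B: residuals Station 1 0.2, Station 2 0.1, Station 3 0.2 → max 0.2 km
Location C: residuals Station 1 33.0, Station 2 54.8, Station 3 72.0 → max 72.0 km
Location D: residuals Station 1 100.6, Station 2 92.7, Station 3 20.3 → max 100.6 km
Only Location B has all residuals ≈ 0.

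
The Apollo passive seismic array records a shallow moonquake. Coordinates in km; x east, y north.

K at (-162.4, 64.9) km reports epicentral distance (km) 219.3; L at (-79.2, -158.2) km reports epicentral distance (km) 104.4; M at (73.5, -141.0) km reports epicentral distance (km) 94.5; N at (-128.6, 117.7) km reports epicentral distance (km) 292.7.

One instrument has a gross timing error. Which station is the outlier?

Solve using three stations at a time. Using K, L, M (subtract circle equations pairwise → linear system) gives (x, y) ≈ (-3.5, -86.3).
Distances from that point to each station vs reported:
  K: calculated 219.3 vs reported 219.3 → residual 0.0 km
  L: calculated 104.4 vs reported 104.4 → residual 0.0 km
  M: calculated 94.5 vs reported 94.5 → residual 0.0 km
  N: calculated 239.3 vs reported 292.7 → residual 53.4 km
K, L, M are mutually consistent (residuals ≈ 0); N is off by 53.4 km.

N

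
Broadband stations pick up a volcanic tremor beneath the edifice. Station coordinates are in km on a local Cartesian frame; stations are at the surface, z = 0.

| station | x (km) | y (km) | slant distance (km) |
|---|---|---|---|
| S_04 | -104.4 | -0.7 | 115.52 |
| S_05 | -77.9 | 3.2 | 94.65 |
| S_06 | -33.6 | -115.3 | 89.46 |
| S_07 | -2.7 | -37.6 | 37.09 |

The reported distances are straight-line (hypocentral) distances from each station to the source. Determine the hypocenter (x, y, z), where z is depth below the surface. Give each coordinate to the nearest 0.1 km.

Each station gives a sphere (x−x_i)² + (y−y_i)² + z² = d_i² (stations at z=0).
Subtracting the S_04 sphere from S_05 and S_06: z² cancels, leaving linear equations in x and y:
53.0 x + 7.8 y = -434.95
141.6 x − 229.2 y = 8864.98
Solving: x ≈ -2.305, y ≈ -40.102 km (keep extra digits for the depth step; rounded: -2.3, -40.1).
Then from the S_04 sphere: z² = 115.52² − (x + 104.4)² − (y + 0.7)² with x = -2.305, y = -40.102, so z ≈ 37.000 ≈ 37.0 km.

x ≈ -2.3 km, y ≈ -40.1 km, depth ≈ 37.0 km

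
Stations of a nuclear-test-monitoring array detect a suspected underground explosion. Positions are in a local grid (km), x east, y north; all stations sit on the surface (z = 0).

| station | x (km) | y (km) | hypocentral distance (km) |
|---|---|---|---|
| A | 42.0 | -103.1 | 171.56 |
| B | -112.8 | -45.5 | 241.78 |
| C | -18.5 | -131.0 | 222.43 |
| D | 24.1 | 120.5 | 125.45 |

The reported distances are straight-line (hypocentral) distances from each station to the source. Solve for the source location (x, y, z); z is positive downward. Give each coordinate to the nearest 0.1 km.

x ≈ 102.7 km, y ≈ 44.9 km, depth ≈ 62.0 km

Each station gives a sphere (x−x_i)² + (y−y_i)² + z² = d_i² (stations at z=0).
Subtracting the A sphere from B and C: z² cancels, leaving linear equations in x and y:
-309.6 x + 115.2 y = -26624.25
-121.0 x − 55.8 y = -14932.63
Solving: x ≈ 102.703, y ≈ 44.902 km (keep extra digits for the depth step; rounded: 102.7, 44.9).
Then from the A sphere: z² = 171.56² − (x − 42.0)² − (y + 103.1)² with x = 102.703, y = 44.902, so z ≈ 61.995 ≈ 62.0 km.
Check against D (with the unrounded solution): distance 125.45 ≈ 125.45 km. ✓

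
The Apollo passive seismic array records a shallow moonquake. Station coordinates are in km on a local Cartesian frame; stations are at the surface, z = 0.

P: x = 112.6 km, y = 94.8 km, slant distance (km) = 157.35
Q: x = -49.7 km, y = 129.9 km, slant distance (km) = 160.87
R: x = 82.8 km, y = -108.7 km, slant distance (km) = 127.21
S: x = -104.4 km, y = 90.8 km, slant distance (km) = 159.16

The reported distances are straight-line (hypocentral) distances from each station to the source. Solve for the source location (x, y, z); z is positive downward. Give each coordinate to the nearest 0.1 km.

Each station gives a sphere (x−x_i)² + (y−y_i)² + z² = d_i² (stations at z=0).
Subtracting the P sphere from Q and R: z² cancels, leaving linear equations in x and y:
-324.6 x + 70.2 y = -3441.83
-59.6 x − 407.0 y = 5582.37
Solving: x ≈ 7.403, y ≈ -14.800 km (keep extra digits for the depth step; rounded: 7.4, -14.8).
Then from the P sphere: z² = 157.35² − (x − 112.6)² − (y − 94.8)² with x = 7.403, y = -14.800, so z ≈ 40.993 ≈ 41.0 km.

x ≈ 7.4 km, y ≈ -14.8 km, depth ≈ 41.0 km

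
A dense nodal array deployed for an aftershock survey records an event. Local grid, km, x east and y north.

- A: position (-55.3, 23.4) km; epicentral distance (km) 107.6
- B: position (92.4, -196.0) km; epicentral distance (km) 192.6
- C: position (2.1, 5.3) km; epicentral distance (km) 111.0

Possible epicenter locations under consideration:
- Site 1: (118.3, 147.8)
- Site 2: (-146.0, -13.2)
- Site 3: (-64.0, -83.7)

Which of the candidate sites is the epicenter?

For each candidate, compare |candidate − station| to the reported distance:
Site 1: residuals A 106.0, B 152.2, C 72.9 → max 152.2 km
Site 2: residuals A 9.8, B 107.8, C 38.3 → max 107.8 km
Site 3: residuals A 0.1, B 0.1, C 0.1 → max 0.1 km
Only Site 3 has all residuals ≈ 0.

Site 3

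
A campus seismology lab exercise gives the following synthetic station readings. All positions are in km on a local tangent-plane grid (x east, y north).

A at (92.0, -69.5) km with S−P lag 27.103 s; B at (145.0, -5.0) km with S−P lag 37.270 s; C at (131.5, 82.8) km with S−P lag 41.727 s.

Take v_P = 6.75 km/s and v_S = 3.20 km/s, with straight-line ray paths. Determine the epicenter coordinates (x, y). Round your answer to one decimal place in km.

Distance from S−P lag: d = Δt · v_P v_S / (v_P − v_S) = Δt · (6.75·3.20)/(6.75−3.20) ≈ 6.0845·Δt.
So d_A = 164.91, d_B = 226.77, d_C = 253.89 km.
Circle about each station: (x − 92.0)² + (y + 69.5)² = 164.91²; (x − 145.0)² + (y + 5.0)² = 226.77²; (x − 131.5)² + (y − 82.8)² = 253.89².
Subtracting the A equation from the B and C equations removes the quadratic terms:
106.0 x + 129.0 y = -16473.57
79.0 x + 304.6 y = -26410.98
Solving the 2×2 system: x ≈ -72.9, y ≈ -67.8 km.
Check against A (with the unrounded x, y): √((x − 92.0)²+(y + 69.5)²) = 164.91 ≈ 164.91 km. ✓

(-72.9, -67.8)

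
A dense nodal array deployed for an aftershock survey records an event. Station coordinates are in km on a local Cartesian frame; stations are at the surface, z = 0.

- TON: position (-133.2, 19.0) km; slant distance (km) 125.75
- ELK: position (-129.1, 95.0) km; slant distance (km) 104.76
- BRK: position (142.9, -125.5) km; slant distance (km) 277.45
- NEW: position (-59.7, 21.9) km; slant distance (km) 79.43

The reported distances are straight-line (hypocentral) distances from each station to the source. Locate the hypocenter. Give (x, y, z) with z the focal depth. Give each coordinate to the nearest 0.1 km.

Each station gives a sphere (x−x_i)² + (y−y_i)² + z² = d_i² (stations at z=0).
Subtracting the TON sphere from ELK and BRK: z² cancels, leaving linear equations in x and y:
8.2 x + 152.0 y = 12426.97
552.2 x − 289.0 y = -43098.02
Solving: x ≈ -34.292, y ≈ 83.606 km (keep extra digits for the depth step; rounded: -34.3, 83.6).
Then from the TON sphere: z² = 125.75² − (x + 133.2)² − (y − 19.0)² with x = -34.292, y = 83.606, so z ≈ 43.085 ≈ 43.1 km.

x ≈ -34.3 km, y ≈ 83.6 km, depth ≈ 43.1 km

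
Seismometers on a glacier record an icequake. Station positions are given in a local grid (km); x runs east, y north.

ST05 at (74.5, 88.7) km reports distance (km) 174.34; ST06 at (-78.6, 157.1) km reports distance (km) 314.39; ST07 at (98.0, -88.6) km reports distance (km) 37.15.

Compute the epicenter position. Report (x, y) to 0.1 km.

Circle about each station: (x − 74.5)² + (y − 88.7)² = 174.34²; (x + 78.6)² + (y − 157.1)² = 314.39²; (x − 98.0)² + (y + 88.6)² = 37.15².
Subtracting the ST05 equation from the ST06 and ST07 equations removes the quadratic terms:
-306.2 x + 136.8 y = -51006.21
47.0 x − 354.6 y = 33050.33
Solving the 2×2 system: x ≈ 132.8, y ≈ -75.6 km.
Check against ST05 (with the unrounded x, y): √((x − 74.5)²+(y − 88.7)²) = 174.34 ≈ 174.34 km. ✓

x ≈ 132.8 km, y ≈ -75.6 km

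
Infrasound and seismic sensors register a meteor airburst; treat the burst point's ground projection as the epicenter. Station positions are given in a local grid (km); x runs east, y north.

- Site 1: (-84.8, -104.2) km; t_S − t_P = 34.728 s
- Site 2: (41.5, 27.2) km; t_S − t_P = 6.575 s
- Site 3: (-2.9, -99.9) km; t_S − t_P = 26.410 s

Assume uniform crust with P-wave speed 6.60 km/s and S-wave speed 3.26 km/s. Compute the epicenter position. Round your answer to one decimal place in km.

Distance from S−P lag: d = Δt · v_P v_S / (v_P − v_S) = Δt · (6.60·3.26)/(6.60−3.26) ≈ 6.4419·Δt.
So d_Site 1 = 223.71, d_Site 2 = 42.36, d_Site 3 = 170.13 km.
Circle about each station: (x + 84.8)² + (y + 104.2)² = 223.71²; (x − 41.5)² + (y − 27.2)² = 42.36²; (x + 2.9)² + (y + 99.9)² = 170.13².
Subtracting the Site 1 equation from the Site 2 and Site 3 equations removes the quadratic terms:
252.6 x + 262.8 y = 32665.20
163.8 x + 8.6 y = 13041.69
Solving the 2×2 system: x ≈ 77.0, y ≈ 50.3 km.
Check against Site 1 (with the unrounded x, y): √((x + 84.8)²+(y + 104.2)²) = 223.71 ≈ 223.71 km. ✓

77.0 km east, 50.3 km north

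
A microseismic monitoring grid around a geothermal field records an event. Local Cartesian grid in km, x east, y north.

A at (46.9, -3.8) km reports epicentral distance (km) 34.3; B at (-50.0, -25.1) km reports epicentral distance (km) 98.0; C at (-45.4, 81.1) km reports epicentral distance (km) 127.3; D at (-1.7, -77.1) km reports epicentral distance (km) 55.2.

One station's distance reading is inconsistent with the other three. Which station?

Solve using three stations at a time. Using A, C, D (subtract circle equations pairwise → linear system) gives (x, y) ≈ (21.7, -27.1).
Distances from that point to each station vs reported:
  A: calculated 34.3 vs reported 34.3 → residual 0.0 km
  B: calculated 71.7 vs reported 98.0 → residual 26.3 km
  C: calculated 127.3 vs reported 127.3 → residual 0.0 km
  D: calculated 55.2 vs reported 55.2 → residual 0.0 km
A, C, D are mutually consistent (residuals ≈ 0); B is off by 26.3 km.

B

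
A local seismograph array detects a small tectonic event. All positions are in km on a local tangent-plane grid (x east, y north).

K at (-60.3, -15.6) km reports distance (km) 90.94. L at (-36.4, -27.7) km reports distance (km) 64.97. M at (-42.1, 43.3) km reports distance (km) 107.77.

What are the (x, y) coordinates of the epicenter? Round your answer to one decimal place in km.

27.6 km east, -38.9 km north

Circle about each station: (x + 60.3)² + (y + 15.6)² = 90.94²; (x + 36.4)² + (y + 27.7)² = 64.97²; (x + 42.1)² + (y − 43.3)² = 107.77².
Subtracting pairs of circle equations eliminates x²+y² and gives linear equations (the radical axes):
47.8 x − 24.2 y = 2261.78
36.4 x + 117.8 y = -3576.44
Solving the 2×2 system: x ≈ 27.6, y ≈ -38.9 km.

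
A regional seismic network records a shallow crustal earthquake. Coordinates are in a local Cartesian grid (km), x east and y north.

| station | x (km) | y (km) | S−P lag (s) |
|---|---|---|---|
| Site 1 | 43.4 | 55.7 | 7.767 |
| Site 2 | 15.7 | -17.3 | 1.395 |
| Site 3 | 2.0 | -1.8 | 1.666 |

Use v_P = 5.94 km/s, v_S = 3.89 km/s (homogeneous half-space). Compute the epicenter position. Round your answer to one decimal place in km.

Distance from S−P lag: d = Δt · v_P v_S / (v_P − v_S) = Δt · (5.94·3.89)/(5.94−3.89) ≈ 11.2715·Δt.
So d_Site 1 = 87.55, d_Site 2 = 15.72, d_Site 3 = 18.78 km.
Circle about each station: (x − 43.4)² + (y − 55.7)² = 87.55²; (x − 15.7)² + (y + 17.3)² = 15.72²; (x − 2.0)² + (y + 1.8)² = 18.78².
Subtracting pairs of circle equations eliminates x²+y² and gives linear equations (the radical axes):
-55.4 x − 146.0 y = 2977.61
-82.8 x − 115.0 y = 2333.50
Solving the 2×2 system: x ≈ 0.3, y ≈ -20.5 km.

x ≈ 0.3 km, y ≈ -20.5 km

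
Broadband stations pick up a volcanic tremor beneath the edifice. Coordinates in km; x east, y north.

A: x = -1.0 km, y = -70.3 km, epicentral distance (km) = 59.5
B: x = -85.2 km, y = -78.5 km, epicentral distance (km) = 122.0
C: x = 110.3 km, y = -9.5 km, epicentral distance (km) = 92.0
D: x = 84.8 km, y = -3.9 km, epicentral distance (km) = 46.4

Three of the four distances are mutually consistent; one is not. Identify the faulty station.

D

Solve using three stations at a time. Using A, B, C (subtract circle equations pairwise → linear system) gives (x, y) ≈ (18.4, -14.0).
Distances from that point to each station vs reported:
  A: calculated 59.5 vs reported 59.5 → residual 0.0 km
  B: calculated 122.0 vs reported 122.0 → residual 0.0 km
  C: calculated 92.0 vs reported 92.0 → residual 0.0 km
  D: calculated 67.2 vs reported 46.4 → residual 20.8 km
A, B, C are mutually consistent (residuals ≈ 0); D is off by 20.8 km.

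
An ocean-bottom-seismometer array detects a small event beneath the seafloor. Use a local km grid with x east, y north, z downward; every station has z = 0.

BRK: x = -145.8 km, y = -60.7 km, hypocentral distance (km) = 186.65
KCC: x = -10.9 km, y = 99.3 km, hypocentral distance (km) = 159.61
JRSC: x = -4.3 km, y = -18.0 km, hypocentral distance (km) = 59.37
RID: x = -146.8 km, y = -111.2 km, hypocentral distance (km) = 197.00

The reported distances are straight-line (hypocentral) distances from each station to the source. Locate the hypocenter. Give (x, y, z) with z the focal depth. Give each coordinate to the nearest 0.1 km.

x ≈ 38.9 km, y ≈ -50.3 km, depth ≈ 24.8 km

Each station gives a sphere (x−x_i)² + (y−y_i)² + z² = d_i² (stations at z=0).
Subtracting the BRK sphere from KCC and JRSC: z² cancels, leaving linear equations in x and y:
269.8 x + 320.0 y = -5599.96
283.0 x + 85.4 y = 6713.79
Solving: x ≈ 38.902, y ≈ -50.299 km (keep extra digits for the depth step; rounded: 38.9, -50.3).
Then from the BRK sphere: z² = 186.65² − (x + 145.8)² − (y + 60.7)² with x = 38.902, y = -50.299, so z ≈ 24.803 ≈ 24.8 km.
Check against RID (with the unrounded solution): distance 197.00 ≈ 197.00 km. ✓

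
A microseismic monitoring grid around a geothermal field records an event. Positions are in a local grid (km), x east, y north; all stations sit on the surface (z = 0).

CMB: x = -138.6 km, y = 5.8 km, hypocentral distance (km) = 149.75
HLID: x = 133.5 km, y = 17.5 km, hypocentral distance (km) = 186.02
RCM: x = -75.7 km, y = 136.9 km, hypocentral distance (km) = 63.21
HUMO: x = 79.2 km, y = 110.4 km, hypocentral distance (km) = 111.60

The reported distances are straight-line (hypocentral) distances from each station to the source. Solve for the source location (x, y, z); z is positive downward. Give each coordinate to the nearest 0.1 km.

Each station gives a sphere (x−x_i)² + (y−y_i)² + z² = d_i² (stations at z=0).
Subtracting the CMB sphere from HLID and RCM: z² cancels, leaving linear equations in x and y:
544.2 x + 23.4 y = -13293.48
125.8 x + 262.2 y = 23658.06
Solving: x ≈ -28.904, y ≈ 104.097 km (keep extra digits for the depth step; rounded: -28.9, 104.1).
Then from the CMB sphere: z² = 149.75² − (x + 138.6)² − (y − 5.8)² with x = -28.904, y = 104.097, so z ≈ 27.010 ≈ 27.0 km.

(-28.9, 104.1, 27.0)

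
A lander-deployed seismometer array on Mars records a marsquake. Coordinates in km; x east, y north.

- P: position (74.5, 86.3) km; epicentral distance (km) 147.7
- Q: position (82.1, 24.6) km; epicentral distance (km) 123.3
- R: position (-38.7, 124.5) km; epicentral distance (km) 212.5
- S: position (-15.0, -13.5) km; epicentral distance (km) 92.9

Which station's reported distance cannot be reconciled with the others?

Q

Solve using three stations at a time. Using P, R, S (subtract circle equations pairwise → linear system) gives (x, y) ≈ (64.8, -61.1).
Distances from that point to each station vs reported:
  P: calculated 147.7 vs reported 147.7 → residual 0.0 km
  Q: calculated 87.4 vs reported 123.3 → residual 35.9 km
  R: calculated 212.5 vs reported 212.5 → residual 0.0 km
  S: calculated 92.9 vs reported 92.9 → residual 0.0 km
P, R, S are mutually consistent (residuals ≈ 0); Q is off by 35.9 km.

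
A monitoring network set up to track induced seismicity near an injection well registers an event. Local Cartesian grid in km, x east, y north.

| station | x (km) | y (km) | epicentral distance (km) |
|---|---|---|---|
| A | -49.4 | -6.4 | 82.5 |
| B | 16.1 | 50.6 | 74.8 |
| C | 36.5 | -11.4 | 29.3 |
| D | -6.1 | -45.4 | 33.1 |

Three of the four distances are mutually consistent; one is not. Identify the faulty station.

B

Solve using three stations at a time. Using A, C, D (subtract circle equations pairwise → linear system) gives (x, y) ≈ (26.4, -39.0).
Distances from that point to each station vs reported:
  A: calculated 82.5 vs reported 82.5 → residual 0.0 km
  B: calculated 90.2 vs reported 74.8 → residual 15.4 km
  C: calculated 29.4 vs reported 29.3 → residual 0.1 km
  D: calculated 33.1 vs reported 33.1 → residual 0.0 km
A, C, D are mutually consistent (residuals ≈ 0); B is off by 15.4 km.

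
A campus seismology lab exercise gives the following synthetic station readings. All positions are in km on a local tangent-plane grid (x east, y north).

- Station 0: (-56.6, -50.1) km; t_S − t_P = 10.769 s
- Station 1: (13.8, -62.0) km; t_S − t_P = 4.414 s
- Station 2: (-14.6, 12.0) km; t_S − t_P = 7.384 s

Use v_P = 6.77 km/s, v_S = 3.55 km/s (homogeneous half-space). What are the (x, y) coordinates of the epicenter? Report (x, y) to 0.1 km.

Distance from S−P lag: d = Δt · v_P v_S / (v_P − v_S) = Δt · (6.77·3.55)/(6.77−3.55) ≈ 7.4638·Δt.
So d_Station 0 = 80.38, d_Station 1 = 32.95, d_Station 2 = 55.11 km.
Circle about each station: (x + 56.6)² + (y + 50.1)² = 80.38²; (x − 13.8)² + (y + 62.0)² = 32.95²; (x + 14.6)² + (y − 12.0)² = 55.11².
Subtracting pairs of circle equations eliminates x²+y² and gives linear equations (the radical axes):
140.8 x − 23.8 y = 3696.11
84.0 x + 124.2 y = -1932.58
Solving the 2×2 system: x ≈ 21.2, y ≈ -29.9 km.

21.2 km east, -29.9 km north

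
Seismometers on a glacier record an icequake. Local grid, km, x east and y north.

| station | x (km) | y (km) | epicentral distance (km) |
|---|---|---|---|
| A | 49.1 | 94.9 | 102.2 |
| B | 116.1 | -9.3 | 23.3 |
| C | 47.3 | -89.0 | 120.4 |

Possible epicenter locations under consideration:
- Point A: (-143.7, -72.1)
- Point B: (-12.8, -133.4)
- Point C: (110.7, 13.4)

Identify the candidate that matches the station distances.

Point C

For each candidate, compare |candidate − station| to the reported distance:
Point A: residuals A 152.9, B 244.0, C 71.3 → max 244.0 km
Point B: residuals A 134.3, B 155.6, C 45.7 → max 155.6 km
Point C: residuals A 0.0, B 0.0, C 0.0 → max 0.0 km
Only Point C has all residuals ≈ 0.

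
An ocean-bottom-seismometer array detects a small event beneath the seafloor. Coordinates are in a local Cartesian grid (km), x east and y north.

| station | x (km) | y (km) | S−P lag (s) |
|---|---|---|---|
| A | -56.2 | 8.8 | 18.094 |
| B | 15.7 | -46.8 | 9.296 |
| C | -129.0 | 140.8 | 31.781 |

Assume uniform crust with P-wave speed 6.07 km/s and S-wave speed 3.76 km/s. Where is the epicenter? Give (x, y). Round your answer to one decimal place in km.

104.9 km east, -68.7 km north

Distance from S−P lag: d = Δt · v_P v_S / (v_P − v_S) = Δt · (6.07·3.76)/(6.07−3.76) ≈ 9.8802·Δt.
So d_A = 178.77, d_B = 91.85, d_C = 314.00 km.
Circle about each station: (x + 56.2)² + (y − 8.8)² = 178.77²; (x − 15.7)² + (y + 46.8)² = 91.85²; (x + 129.0)² + (y − 140.8)² = 314.00².
Subtracting the A equation from the B and C equations removes the quadratic terms:
143.8 x − 111.2 y = 22723.14
-145.6 x + 264.0 y = -33407.53
Solving the 2×2 system: x ≈ 104.9, y ≈ -68.7 km.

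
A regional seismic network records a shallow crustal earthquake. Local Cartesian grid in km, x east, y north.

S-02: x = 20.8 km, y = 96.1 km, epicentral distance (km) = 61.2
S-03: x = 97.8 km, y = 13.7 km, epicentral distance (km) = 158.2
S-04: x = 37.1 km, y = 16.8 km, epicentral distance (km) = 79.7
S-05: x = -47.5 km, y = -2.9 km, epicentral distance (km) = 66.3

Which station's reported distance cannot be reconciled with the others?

S-03

Solve using three stations at a time. Using S-02, S-04, S-05 (subtract circle equations pairwise → linear system) gives (x, y) ≈ (-29.3, 60.9).
Distances from that point to each station vs reported:
  S-02: calculated 61.2 vs reported 61.2 → residual 0.0 km
  S-03: calculated 135.6 vs reported 158.2 → residual 22.6 km
  S-04: calculated 79.7 vs reported 79.7 → residual 0.0 km
  S-05: calculated 66.3 vs reported 66.3 → residual 0.0 km
S-02, S-04, S-05 are mutually consistent (residuals ≈ 0); S-03 is off by 22.6 km.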